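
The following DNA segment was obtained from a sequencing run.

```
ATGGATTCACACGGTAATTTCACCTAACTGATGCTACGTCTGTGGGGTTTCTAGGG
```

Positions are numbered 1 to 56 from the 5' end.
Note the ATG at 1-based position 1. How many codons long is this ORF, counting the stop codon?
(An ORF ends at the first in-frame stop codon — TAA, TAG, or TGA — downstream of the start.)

9

Codons from position 1: ATG (1–3), GAT (4–6), TCA (7–9), CAC (10–12), GGT (13–15), AAT (16–18), TTC (19–21), ACC (22–24), TAA (25–27).
TAA is the first in-frame stop; that's 9 codons including the stop.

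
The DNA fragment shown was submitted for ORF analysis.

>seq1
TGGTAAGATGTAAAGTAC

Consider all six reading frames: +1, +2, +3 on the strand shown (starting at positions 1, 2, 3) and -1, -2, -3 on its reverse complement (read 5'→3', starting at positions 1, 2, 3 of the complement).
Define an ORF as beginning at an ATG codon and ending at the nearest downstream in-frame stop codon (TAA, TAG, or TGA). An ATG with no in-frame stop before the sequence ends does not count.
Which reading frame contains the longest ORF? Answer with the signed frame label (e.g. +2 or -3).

Reverse complement (5'→3'): GTACTTTACATCTTACCA
Frame +1: TGG TAA GAT GTA AAG TAC — no ATG→stop ORF.
Frame +2: GGT AAG ATG TAA AGT — ATG at 8, stop TAA at 11 → 6 nt.
Frame +3: GTA AGA TGT AAA GTA — no ATG→stop ORF.
Frame -1: GTA CTT TAC ATC TTA CCA — no ATG→stop ORF.
Frame -2: TAC TTT ACA TCT TAC — no ATG→stop ORF.
Frame -3: ACT TTA CAT CTT ACC — no ATG→stop ORF.
Longest ORF is 6 nt in frame +2 (positions 8–13).

+2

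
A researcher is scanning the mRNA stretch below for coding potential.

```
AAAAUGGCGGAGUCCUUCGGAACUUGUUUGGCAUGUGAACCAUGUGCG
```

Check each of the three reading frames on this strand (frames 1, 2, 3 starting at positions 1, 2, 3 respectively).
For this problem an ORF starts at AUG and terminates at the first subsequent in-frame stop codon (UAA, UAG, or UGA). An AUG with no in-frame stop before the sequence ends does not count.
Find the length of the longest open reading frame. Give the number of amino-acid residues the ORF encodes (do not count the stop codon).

Frame 1: AAA AUG GCG GAG UCC UUC GGA ACU UGU UUG GCA UGU GAA CCA UGU GCG — no AUG→stop ORF.
Frame 2: AAA UGG CGG AGU CCU UCG GAA CUU GUU UGG CAU GUG AAC CAU GUG — no AUG→stop ORF.
Frame 3: AAU GGC GGA GUC CUU CGG AAC UUG UUU GGC AUG UGA ACC AUG UGC — AUG at 33, stop UGA at 36 → 6 nt.
Longest: frame 3, positions 33–38, 6 nt = 2 codons = 1 aa. → 1 amino acids.

1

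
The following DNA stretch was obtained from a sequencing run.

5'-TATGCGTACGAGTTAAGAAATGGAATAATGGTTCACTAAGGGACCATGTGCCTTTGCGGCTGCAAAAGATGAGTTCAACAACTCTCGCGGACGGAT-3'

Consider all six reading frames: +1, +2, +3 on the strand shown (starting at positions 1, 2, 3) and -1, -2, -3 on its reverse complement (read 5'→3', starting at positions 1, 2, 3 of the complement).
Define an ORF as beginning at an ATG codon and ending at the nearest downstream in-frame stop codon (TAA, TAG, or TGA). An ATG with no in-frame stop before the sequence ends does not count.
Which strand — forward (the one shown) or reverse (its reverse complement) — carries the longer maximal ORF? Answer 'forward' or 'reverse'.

forward

Reverse complement (5'→3'): ATCCGTCCGCGAGAGTTGTTGAACTCATCTTTTGCAGCCGCAAAGGCACATGGTCCCTTAGTGAACCATTATTCCATTTCTTAACTCGTACGCATA
Frame +1: TAT GCG TAC GAG TTA AGA AAT GGA ATA ATG GTT CAC TAA GGG ACC ATG TGC CTT TGC GGC TGC AAA AGA TGA GTT CAA CAA CTC TCG CGG ACG GAT — ATG at 28, stop TAA at 37 → 12 nt; ATG at 46, stop TGA at 70 → 27 nt.
Frame +2: ATG CGT ACG AGT TAA GAA ATG GAA TAA TGG TTC ACT AAG GGA CCA TGT GCC TTT GCG GCT GCA AAA GAT GAG TTC AAC AAC TCT CGC GGA CGG — ATG at 2, stop TAA at 14 → 15 nt; ATG at 20, stop TAA at 26 → 9 nt.
Frame +3: TGC GTA CGA GTT AAG AAA TGG AAT AAT GGT TCA CTA AGG GAC CAT GTG CCT TTG CGG CTG CAA AAG ATG AGT TCA ACA ACT CTC GCG GAC GGA — no ATG→stop ORF.
Frame -1: ATC CGT CCG CGA GAG TTG TTG AAC TCA TCT TTT GCA GCC GCA AAG GCA CAT GGT CCC TTA GTG AAC CAT TAT TCC ATT TCT TAA CTC GTA CGC ATA — no ATG→stop ORF.
Frame -2: TCC GTC CGC GAG AGT TGT TGA ACT CAT CTT TTG CAG CCG CAA AGG CAC ATG GTC CCT TAG TGA ACC ATT ATT CCA TTT CTT AAC TCG TAC GCA — ATG at 50, stop TAG at 59 → 12 nt.
Frame -3: CCG TCC GCG AGA GTT GTT GAA CTC ATC TTT TGC AGC CGC AAA GGC ACA TGG TCC CTT AGT GAA CCA TTA TTC CAT TTC TTA ACT CGT ACG CAT — no ATG→stop ORF.
Forward-strand max 27 nt; reverse-strand max 12 nt. The forward strand has the longer ORF.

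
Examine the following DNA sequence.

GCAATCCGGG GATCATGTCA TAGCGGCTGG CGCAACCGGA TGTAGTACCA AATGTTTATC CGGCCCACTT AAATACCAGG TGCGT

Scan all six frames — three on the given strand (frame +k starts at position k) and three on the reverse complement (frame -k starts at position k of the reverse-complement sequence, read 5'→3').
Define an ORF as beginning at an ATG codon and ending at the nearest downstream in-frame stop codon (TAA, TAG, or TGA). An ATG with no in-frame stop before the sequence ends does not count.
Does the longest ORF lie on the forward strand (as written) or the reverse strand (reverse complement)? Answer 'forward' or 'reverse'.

forward

Reverse complement (5'→3'): ACGCACCTGGTATTTAAGTGGGCCGGATAAACATTTGGTACTACATCCGGTTGCGCCAGCCGCTATGACATGATCCCCGGATTGC
Frame +1: GCA ATC CGG GGA TCA TGT CAT AGC GGC TGG CGC AAC CGG ATG TAG TAC CAA ATG TTT ATC CGG CCC ACT TAA ATA CCA GGT GCG — ATG at 40, stop TAG at 43 → 6 nt; ATG at 52, stop TAA at 70 → 21 nt.
Frame +2: CAA TCC GGG GAT CAT GTC ATA GCG GCT GGC GCA ACC GGA TGT AGT ACC AAA TGT TTA TCC GGC CCA CTT AAA TAC CAG GTG CGT — no ATG→stop ORF.
Frame +3: AAT CCG GGG ATC ATG TCA TAG CGG CTG GCG CAA CCG GAT GTA GTA CCA AAT GTT TAT CCG GCC CAC TTA AAT ACC AGG TGC — ATG at 15, stop TAG at 21 → 9 nt.
Frame -1: ACG CAC CTG GTA TTT AAG TGG GCC GGA TAA ACA TTT GGT ACT ACA TCC GGT TGC GCC AGC CGC TAT GAC ATG ATC CCC GGA TTG — no ATG→stop ORF.
Frame -2: CGC ACC TGG TAT TTA AGT GGG CCG GAT AAA CAT TTG GTA CTA CAT CCG GTT GCG CCA GCC GCT ATG ACA TGA TCC CCG GAT TGC — ATG at 65, stop TGA at 71 → 9 nt.
Frame -3: GCA CCT GGT ATT TAA GTG GGC CGG ATA AAC ATT TGG TAC TAC ATC CGG TTG CGC CAG CCG CTA TGA CAT GAT CCC CGG ATT — no ATG→stop ORF.
Forward-strand max 21 nt; reverse-strand max 9 nt. The forward strand has the longer ORF.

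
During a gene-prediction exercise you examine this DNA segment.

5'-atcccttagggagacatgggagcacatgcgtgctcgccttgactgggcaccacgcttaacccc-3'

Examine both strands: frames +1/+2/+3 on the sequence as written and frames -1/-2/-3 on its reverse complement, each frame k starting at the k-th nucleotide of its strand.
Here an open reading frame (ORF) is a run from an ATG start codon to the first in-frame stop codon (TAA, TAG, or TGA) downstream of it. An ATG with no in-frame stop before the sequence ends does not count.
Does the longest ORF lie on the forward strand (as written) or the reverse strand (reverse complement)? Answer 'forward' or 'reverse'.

Reverse complement (5'→3'): GGGGTTAAGCGTGGTGCCCAGTCAAGGCGAGCACGCATGTGCTCCCATGTCTCCCTAAGGGAT
Frame +1: ATC CCT TAG GGA GAC ATG GGA GCA CAT GCG TGC TCG CCT TGA CTG GGC ACC ACG CTT AAC CCC — ATG at 16, stop TGA at 40 → 27 nt.
Frame +2: TCC CTT AGG GAG ACA TGG GAG CAC ATG CGT GCT CGC CTT GAC TGG GCA CCA CGC TTA ACC — no ATG→stop ORF.
Frame +3: CCC TTA GGG AGA CAT GGG AGC ACA TGC GTG CTC GCC TTG ACT GGG CAC CAC GCT TAA CCC — no ATG→stop ORF.
Frame -1: GGG GTT AAG CGT GGT GCC CAG TCA AGG CGA GCA CGC ATG TGC TCC CAT GTC TCC CTA AGG GAT — no ATG→stop ORF.
Frame -2: GGG TTA AGC GTG GTG CCC AGT CAA GGC GAG CAC GCA TGT GCT CCC ATG TCT CCC TAA GGG — ATG at 47, stop TAA at 56 → 12 nt.
Frame -3: GGT TAA GCG TGG TGC CCA GTC AAG GCG AGC ACG CAT GTG CTC CCA TGT CTC CCT AAG GGA — no ATG→stop ORF.
Forward-strand max 27 nt; reverse-strand max 12 nt. The forward strand has the longer ORF.

forward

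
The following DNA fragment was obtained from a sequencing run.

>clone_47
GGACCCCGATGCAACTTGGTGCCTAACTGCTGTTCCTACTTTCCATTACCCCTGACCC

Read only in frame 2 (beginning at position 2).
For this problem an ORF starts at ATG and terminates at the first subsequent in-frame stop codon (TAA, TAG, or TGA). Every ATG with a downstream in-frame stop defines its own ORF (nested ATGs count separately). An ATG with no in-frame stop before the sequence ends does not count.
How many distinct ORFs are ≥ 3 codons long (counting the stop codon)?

Frame 2: GAC CCC GAT GCA ACT TGG TGC CTA ACT GCT GTT CCT ACT TTC CAT TAC CCC TGA CCC — no ATG→stop ORF.
No ORF reaches 3 codons. Count = 0.

0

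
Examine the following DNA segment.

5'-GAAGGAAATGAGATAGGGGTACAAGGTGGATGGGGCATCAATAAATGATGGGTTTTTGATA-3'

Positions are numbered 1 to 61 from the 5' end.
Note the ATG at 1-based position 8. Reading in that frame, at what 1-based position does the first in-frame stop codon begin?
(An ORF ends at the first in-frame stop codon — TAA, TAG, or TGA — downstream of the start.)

14

Codons from position 8: ATG (8–10), AGA (11–13), TAG (14–16).
TAG is a stop codon; it begins at position 14.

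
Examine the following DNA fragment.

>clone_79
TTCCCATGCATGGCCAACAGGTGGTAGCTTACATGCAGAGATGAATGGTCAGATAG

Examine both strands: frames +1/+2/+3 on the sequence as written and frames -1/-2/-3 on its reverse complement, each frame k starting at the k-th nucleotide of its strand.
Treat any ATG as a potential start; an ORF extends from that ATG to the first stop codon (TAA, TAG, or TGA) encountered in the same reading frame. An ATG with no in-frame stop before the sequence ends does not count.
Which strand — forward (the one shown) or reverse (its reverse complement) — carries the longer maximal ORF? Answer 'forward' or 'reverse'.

forward

Reverse complement (5'→3'): CTATCTGACCATTCATCTCTGCATGTAAGCTACCACCTGTTGGCCATGCATGGGAA
Frame +1: TTC CCA TGC ATG GCC AAC AGG TGG TAG CTT ACA TGC AGA GAT GAA TGG TCA GAT — ATG at 10, stop TAG at 25 → 18 nt.
Frame +2: TCC CAT GCA TGG CCA ACA GGT GGT AGC TTA CAT GCA GAG ATG AAT GGT CAG ATA — no ATG→stop ORF.
Frame +3: CCC ATG CAT GGC CAA CAG GTG GTA GCT TAC ATG CAG AGA TGA ATG GTC AGA TAG — ATG at 6, stop TGA at 42 → 39 nt; ATG at 33, stop TGA at 42 → 12 nt; ATG at 45, stop TAG at 54 → 12 nt.
Frame -1: CTA TCT GAC CAT TCA TCT CTG CAT GTA AGC TAC CAC CTG TTG GCC ATG CAT GGG — no ATG→stop ORF.
Frame -2: TAT CTG ACC ATT CAT CTC TGC ATG TAA GCT ACC ACC TGT TGG CCA TGC ATG GGA — ATG at 23, stop TAA at 26 → 6 nt.
Frame -3: ATC TGA CCA TTC ATC TCT GCA TGT AAG CTA CCA CCT GTT GGC CAT GCA TGG GAA — no ATG→stop ORF.
Forward-strand max 39 nt; reverse-strand max 6 nt. The forward strand has the longer ORF.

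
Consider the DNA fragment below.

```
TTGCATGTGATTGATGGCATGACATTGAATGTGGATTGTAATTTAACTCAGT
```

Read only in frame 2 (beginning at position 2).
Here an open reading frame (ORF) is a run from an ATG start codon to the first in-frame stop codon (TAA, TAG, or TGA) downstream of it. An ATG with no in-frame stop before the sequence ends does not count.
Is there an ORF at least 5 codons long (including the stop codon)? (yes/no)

Frame 2: TGC ATG TGA TTG ATG GCA TGA CAT TGA ATG TGG ATT GTA ATT TAA CTC AGT — ATG at 5, stop TGA at 8 → 6 nt; ATG at 14, stop TGA at 20 → 9 nt; ATG at 29, stop TAA at 44 → 18 nt.
Frame 2 has an ORF of 6 codons (positions 29–46) ≥ 5, so yes.

yes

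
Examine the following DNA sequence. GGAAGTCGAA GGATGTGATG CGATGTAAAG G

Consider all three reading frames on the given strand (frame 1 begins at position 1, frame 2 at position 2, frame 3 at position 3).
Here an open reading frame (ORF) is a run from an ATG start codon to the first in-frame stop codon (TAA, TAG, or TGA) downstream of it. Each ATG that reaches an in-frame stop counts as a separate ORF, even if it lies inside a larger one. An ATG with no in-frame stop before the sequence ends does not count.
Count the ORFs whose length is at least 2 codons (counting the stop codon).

Frame 1: GGA AGT CGA AGG ATG TGA TGC GAT GTA AAG — ATG at 13, stop TGA at 16 → 6 nt.
Frame 2: GAA GTC GAA GGA TGT GAT GCG ATG TAA AGG — ATG at 23, stop TAA at 26 → 6 nt.
Frame 3: AAG TCG AAG GAT GTG ATG CGA TGT AAA — no ATG→stop ORF.
ORFs ≥ 2 codons: frame 1 13–18 (2 codons), frame 2 23–28 (2 codons). Count = 2.

2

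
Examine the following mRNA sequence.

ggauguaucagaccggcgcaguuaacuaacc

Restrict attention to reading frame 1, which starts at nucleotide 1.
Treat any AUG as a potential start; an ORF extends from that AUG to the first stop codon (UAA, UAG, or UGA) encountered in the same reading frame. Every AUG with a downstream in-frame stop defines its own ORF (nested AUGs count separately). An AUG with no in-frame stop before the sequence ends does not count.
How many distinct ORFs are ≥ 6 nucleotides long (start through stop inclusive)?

Frame 1: GGA UGU AUC AGA CCG GCG CAG UUA ACU AAC — no AUG→stop ORF.
No ORF reaches 6 nucleotides. Count = 0.

0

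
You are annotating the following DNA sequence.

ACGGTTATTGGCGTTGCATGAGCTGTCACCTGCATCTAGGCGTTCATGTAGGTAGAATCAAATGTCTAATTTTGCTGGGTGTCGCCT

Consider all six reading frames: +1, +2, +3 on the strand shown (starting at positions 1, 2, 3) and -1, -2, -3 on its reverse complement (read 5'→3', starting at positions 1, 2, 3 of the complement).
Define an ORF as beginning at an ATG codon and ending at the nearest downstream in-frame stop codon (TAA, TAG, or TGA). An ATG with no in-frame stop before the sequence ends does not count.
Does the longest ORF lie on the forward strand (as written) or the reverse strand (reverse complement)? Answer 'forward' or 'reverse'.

reverse

Reverse complement (5'→3'): AGGCGACACCCAGCAAAATTAGACATTTGATTCTACCTACATGAACGCCTAGATGCAGGTGACAGCTCATGCAACGCCAATAACCGT
Frame +1: ACG GTT ATT GGC GTT GCA TGA GCT GTC ACC TGC ATC TAG GCG TTC ATG TAG GTA GAA TCA AAT GTC TAA TTT TGC TGG GTG TCG CCT — ATG at 46, stop TAG at 49 → 6 nt.
Frame +2: CGG TTA TTG GCG TTG CAT GAG CTG TCA CCT GCA TCT AGG CGT TCA TGT AGG TAG AAT CAA ATG TCT AAT TTT GCT GGG TGT CGC — no ATG→stop ORF.
Frame +3: GGT TAT TGG CGT TGC ATG AGC TGT CAC CTG CAT CTA GGC GTT CAT GTA GGT AGA ATC AAA TGT CTA ATT TTG CTG GGT GTC GCC — no ATG→stop ORF.
Frame -1: AGG CGA CAC CCA GCA AAA TTA GAC ATT TGA TTC TAC CTA CAT GAA CGC CTA GAT GCA GGT GAC AGC TCA TGC AAC GCC AAT AAC CGT — no ATG→stop ORF.
Frame -2: GGC GAC ACC CAG CAA AAT TAG ACA TTT GAT TCT ACC TAC ATG AAC GCC TAG ATG CAG GTG ACA GCT CAT GCA ACG CCA ATA ACC — ATG at 41, stop TAG at 50 → 12 nt.
Frame -3: GCG ACA CCC AGC AAA ATT AGA CAT TTG ATT CTA CCT ACA TGA ACG CCT AGA TGC AGG TGA CAG CTC ATG CAA CGC CAA TAA CCG — ATG at 69, stop TAA at 81 → 15 nt.
Forward-strand max 6 nt; reverse-strand max 15 nt. The reverse strand has the longer ORF.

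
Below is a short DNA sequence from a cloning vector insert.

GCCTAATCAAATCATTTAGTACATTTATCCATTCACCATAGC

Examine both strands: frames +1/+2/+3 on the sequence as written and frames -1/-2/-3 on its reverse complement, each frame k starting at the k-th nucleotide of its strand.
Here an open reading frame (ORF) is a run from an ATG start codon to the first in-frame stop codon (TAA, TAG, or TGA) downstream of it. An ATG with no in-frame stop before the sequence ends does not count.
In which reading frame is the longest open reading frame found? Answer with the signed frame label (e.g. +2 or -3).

Reverse complement (5'→3'): GCTATGGTGAATGGATAAATGTACTAAATGATTTGATTAGGC
Frame +1: GCC TAA TCA AAT CAT TTA GTA CAT TTA TCC ATT CAC CAT AGC — no ATG→stop ORF.
Frame +2: CCT AAT CAA ATC ATT TAG TAC ATT TAT CCA TTC ACC ATA — no ATG→stop ORF.
Frame +3: CTA ATC AAA TCA TTT AGT ACA TTT ATC CAT TCA CCA TAG — no ATG→stop ORF.
Frame -1: GCT ATG GTG AAT GGA TAA ATG TAC TAA ATG ATT TGA TTA GGC — ATG at 4, stop TAA at 16 → 15 nt; ATG at 19, stop TAA at 25 → 9 nt; ATG at 28, stop TGA at 34 → 9 nt.
Frame -2: CTA TGG TGA ATG GAT AAA TGT ACT AAA TGA TTT GAT TAG — ATG at 11, stop TGA at 29 → 21 nt.
Frame -3: TAT GGT GAA TGG ATA AAT GTA CTA AAT GAT TTG ATT AGG — no ATG→stop ORF.
Longest ORF is 21 nt in frame -2 (positions 11–31).

-2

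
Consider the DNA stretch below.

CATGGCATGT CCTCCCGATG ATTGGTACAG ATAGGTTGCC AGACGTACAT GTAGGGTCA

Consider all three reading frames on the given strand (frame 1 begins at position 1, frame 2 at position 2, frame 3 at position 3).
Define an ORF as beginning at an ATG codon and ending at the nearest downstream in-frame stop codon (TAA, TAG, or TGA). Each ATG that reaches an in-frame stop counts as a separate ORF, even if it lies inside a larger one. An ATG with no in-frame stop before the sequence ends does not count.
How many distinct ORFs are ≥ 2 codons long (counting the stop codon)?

3

Frame 1: CAT GGC ATG TCC TCC CGA TGA TTG GTA CAG ATA GGT TGC CAG ACG TAC ATG TAG GGT — ATG at 7, stop TGA at 19 → 15 nt; ATG at 49, stop TAG at 52 → 6 nt.
Frame 2: ATG GCA TGT CCT CCC GAT GAT TGG TAC AGA TAG GTT GCC AGA CGT ACA TGT AGG GTC — ATG at 2, stop TAG at 32 → 33 nt.
Frame 3: TGG CAT GTC CTC CCG ATG ATT GGT ACA GAT AGG TTG CCA GAC GTA CAT GTA GGG TCA — no ATG→stop ORF.
ORFs ≥ 2 codons: frame 1 7–21 (5 codons), frame 1 49–54 (2 codons), frame 2 2–34 (11 codons). Count = 3.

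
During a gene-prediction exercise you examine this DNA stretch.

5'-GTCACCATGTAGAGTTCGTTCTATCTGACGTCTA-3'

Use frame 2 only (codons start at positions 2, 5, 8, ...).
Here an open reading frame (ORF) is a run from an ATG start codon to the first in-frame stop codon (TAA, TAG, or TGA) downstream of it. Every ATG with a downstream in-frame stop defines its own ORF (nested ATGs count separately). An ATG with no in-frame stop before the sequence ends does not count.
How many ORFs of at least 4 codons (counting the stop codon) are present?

Frame 2: TCA CCA TGT AGA GTT CGT TCT ATC TGA CGT CTA — no ATG→stop ORF.
No ORF reaches 4 codons. Count = 0.

0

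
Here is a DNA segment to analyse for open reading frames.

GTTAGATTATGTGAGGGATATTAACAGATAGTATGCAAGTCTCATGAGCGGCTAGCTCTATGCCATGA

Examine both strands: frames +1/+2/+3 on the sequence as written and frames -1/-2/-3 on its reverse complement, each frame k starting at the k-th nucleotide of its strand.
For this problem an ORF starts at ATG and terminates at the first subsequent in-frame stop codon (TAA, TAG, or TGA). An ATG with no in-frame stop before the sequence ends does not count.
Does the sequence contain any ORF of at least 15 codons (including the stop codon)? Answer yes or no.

no

Reverse complement (5'→3'): TCATGGCATAGAGCTAGCCGCTCATGAGACTTGCATACTATCTGTTAATATCCCTCACATAATCTAAC
Frame +1: GTT AGA TTA TGT GAG GGA TAT TAA CAG ATA GTA TGC AAG TCT CAT GAG CGG CTA GCT CTA TGC CAT — no ATG→stop ORF.
Frame +2: TTA GAT TAT GTG AGG GAT ATT AAC AGA TAG TAT GCA AGT CTC ATG AGC GGC TAG CTC TAT GCC ATG — ATG at 44, stop TAG at 53 → 12 nt.
Frame +3: TAG ATT ATG TGA GGG ATA TTA ACA GAT AGT ATG CAA GTC TCA TGA GCG GCT AGC TCT ATG CCA TGA — ATG at 9, stop TGA at 12 → 6 nt; ATG at 33, stop TGA at 45 → 15 nt; ATG at 60, stop TGA at 66 → 9 nt.
Frame -1: TCA TGG CAT AGA GCT AGC CGC TCA TGA GAC TTG CAT ACT ATC TGT TAA TAT CCC TCA CAT AAT CTA — no ATG→stop ORF.
Frame -2: CAT GGC ATA GAG CTA GCC GCT CAT GAG ACT TGC ATA CTA TCT GTT AAT ATC CCT CAC ATA ATC TAA — no ATG→stop ORF.
Frame -3: ATG GCA TAG AGC TAG CCG CTC ATG AGA CTT GCA TAC TAT CTG TTA ATA TCC CTC ACA TAA TCT AAC — ATG at 3, stop TAG at 9 → 9 nt; ATG at 24, stop TAA at 60 → 39 nt.
Largest ORF found is 13 codons < 15, so no.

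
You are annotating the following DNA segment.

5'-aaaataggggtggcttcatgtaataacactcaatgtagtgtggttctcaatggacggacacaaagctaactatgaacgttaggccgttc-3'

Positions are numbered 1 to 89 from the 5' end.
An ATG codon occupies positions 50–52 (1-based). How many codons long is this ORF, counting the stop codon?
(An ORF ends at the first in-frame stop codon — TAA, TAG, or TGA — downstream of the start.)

Codons from position 50: ATG (50–52), GAC (53–55), GGA (56–58), CAC (59–61), AAA (62–64), GCT (65–67), AAC (68–70), TAT (71–73), GAA (74–76), CGT (77–79), TAG (80–82).
TAG is the first in-frame stop; that's 11 codons including the stop.

11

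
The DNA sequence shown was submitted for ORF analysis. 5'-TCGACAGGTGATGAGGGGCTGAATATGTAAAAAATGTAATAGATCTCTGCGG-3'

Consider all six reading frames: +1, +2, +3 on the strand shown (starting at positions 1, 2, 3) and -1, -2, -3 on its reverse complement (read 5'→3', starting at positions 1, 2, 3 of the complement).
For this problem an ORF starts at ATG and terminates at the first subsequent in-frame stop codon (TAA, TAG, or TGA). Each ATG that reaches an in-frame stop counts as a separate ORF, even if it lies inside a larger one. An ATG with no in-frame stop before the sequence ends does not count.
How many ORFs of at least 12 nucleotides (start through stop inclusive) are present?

1

Reverse complement (5'→3'): CCGCAGAGATCTATTACATTTTTTACATATTCAGCCCCTCATCACCTGTCGA
Frame +1: TCG ACA GGT GAT GAG GGG CTG AAT ATG TAA AAA ATG TAA TAG ATC TCT GCG — ATG at 25, stop TAA at 28 → 6 nt; ATG at 34, stop TAA at 37 → 6 nt.
Frame +2: CGA CAG GTG ATG AGG GGC TGA ATA TGT AAA AAA TGT AAT AGA TCT CTG CGG — ATG at 11, stop TGA at 20 → 12 nt.
Frame +3: GAC AGG TGA TGA GGG GCT GAA TAT GTA AAA AAT GTA ATA GAT CTC TGC — no ATG→stop ORF.
Frame -1: CCG CAG AGA TCT ATT ACA TTT TTT ACA TAT TCA GCC CCT CAT CAC CTG TCG — no ATG→stop ORF.
Frame -2: CGC AGA GAT CTA TTA CAT TTT TTA CAT ATT CAG CCC CTC ATC ACC TGT CGA — no ATG→stop ORF.
Frame -3: GCA GAG ATC TAT TAC ATT TTT TAC ATA TTC AGC CCC TCA TCA CCT GTC — no ATG→stop ORF.
ORFs ≥ 12 nucleotides: frame +2 11–22 (12 nucleotides). Count = 1.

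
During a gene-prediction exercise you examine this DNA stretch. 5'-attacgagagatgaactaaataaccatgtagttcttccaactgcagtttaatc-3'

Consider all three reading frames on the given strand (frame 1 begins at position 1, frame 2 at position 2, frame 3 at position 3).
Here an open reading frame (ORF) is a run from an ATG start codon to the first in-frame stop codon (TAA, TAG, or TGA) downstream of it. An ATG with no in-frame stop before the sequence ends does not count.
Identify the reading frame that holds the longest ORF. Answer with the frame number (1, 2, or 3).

Frame 1: ATT ACG AGA GAT GAA CTA AAT AAC CAT GTA GTT CTT CCA ACT GCA GTT TAA — no ATG→stop ORF.
Frame 2: TTA CGA GAG ATG AAC TAA ATA ACC ATG TAG TTC TTC CAA CTG CAG TTT AAT — ATG at 11, stop TAA at 17 → 9 nt; ATG at 26, stop TAG at 29 → 6 nt.
Frame 3: TAC GAG AGA TGA ACT AAA TAA CCA TGT AGT TCT TCC AAC TGC AGT TTA ATC — no ATG→stop ORF.
Longest ORF is 9 nt in frame 2 (positions 11–19).

2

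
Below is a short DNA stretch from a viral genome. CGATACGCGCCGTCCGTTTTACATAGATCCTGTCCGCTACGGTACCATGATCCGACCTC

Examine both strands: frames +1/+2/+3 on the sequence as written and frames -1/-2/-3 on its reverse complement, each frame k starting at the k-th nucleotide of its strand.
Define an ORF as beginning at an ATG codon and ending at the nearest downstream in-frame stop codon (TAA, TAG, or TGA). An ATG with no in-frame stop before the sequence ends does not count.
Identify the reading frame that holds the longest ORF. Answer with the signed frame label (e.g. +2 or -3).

-3

Reverse complement (5'→3'): GAGGTCGGATCATGGTACCGTAGCGGACAGGATCTATGTAAAACGGACGGCGCGTATCG
Frame +1: CGA TAC GCG CCG TCC GTT TTA CAT AGA TCC TGT CCG CTA CGG TAC CAT GAT CCG ACC — no ATG→stop ORF.
Frame +2: GAT ACG CGC CGT CCG TTT TAC ATA GAT CCT GTC CGC TAC GGT ACC ATG ATC CGA CCT — no ATG→stop ORF.
Frame +3: ATA CGC GCC GTC CGT TTT ACA TAG ATC CTG TCC GCT ACG GTA CCA TGA TCC GAC CTC — no ATG→stop ORF.
Frame -1: GAG GTC GGA TCA TGG TAC CGT AGC GGA CAG GAT CTA TGT AAA ACG GAC GGC GCG TAT — no ATG→stop ORF.
Frame -2: AGG TCG GAT CAT GGT ACC GTA GCG GAC AGG ATC TAT GTA AAA CGG ACG GCG CGT ATC — no ATG→stop ORF.
Frame -3: GGT CGG ATC ATG GTA CCG TAG CGG ACA GGA TCT ATG TAA AAC GGA CGG CGC GTA TCG — ATG at 12, stop TAG at 21 → 12 nt; ATG at 36, stop TAA at 39 → 6 nt.
Longest ORF is 12 nt in frame -3 (positions 12–23).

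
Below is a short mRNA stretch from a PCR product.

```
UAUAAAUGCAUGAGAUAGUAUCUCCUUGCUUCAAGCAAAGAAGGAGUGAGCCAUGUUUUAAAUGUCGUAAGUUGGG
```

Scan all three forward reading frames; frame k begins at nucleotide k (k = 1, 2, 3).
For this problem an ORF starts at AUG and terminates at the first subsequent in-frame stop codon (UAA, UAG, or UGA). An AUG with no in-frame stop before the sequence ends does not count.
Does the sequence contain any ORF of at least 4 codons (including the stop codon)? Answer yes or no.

Frame 1: UAU AAA UGC AUG AGA UAG UAU CUC CUU GCU UCA AGC AAA GAA GGA GUG AGC CAU GUU UUA AAU GUC GUA AGU UGG — AUG at 10, stop UAG at 16 → 9 nt.
Frame 2: AUA AAU GCA UGA GAU AGU AUC UCC UUG CUU CAA GCA AAG AAG GAG UGA GCC AUG UUU UAA AUG UCG UAA GUU GGG — AUG at 53, stop UAA at 59 → 9 nt; AUG at 62, stop UAA at 68 → 9 nt.
Frame 3: UAA AUG CAU GAG AUA GUA UCU CCU UGC UUC AAG CAA AGA AGG AGU GAG CCA UGU UUU AAA UGU CGU AAG UUG — no AUG→stop ORF.
Largest ORF found is 3 codons < 4, so no.

no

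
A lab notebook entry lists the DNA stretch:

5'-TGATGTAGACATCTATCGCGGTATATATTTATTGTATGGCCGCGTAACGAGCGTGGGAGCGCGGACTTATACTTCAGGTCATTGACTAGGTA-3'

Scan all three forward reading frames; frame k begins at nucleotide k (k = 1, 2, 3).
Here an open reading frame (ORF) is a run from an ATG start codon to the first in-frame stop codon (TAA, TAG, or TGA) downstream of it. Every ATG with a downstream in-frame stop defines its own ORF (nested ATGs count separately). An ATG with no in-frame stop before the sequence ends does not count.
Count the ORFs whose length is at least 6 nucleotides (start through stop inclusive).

2

Frame 1: TGA TGT AGA CAT CTA TCG CGG TAT ATA TTT ATT GTA TGG CCG CGT AAC GAG CGT GGG AGC GCG GAC TTA TAC TTC AGG TCA TTG ACT AGG — no ATG→stop ORF.
Frame 2: GAT GTA GAC ATC TAT CGC GGT ATA TAT TTA TTG TAT GGC CGC GTA ACG AGC GTG GGA GCG CGG ACT TAT ACT TCA GGT CAT TGA CTA GGT — no ATG→stop ORF.
Frame 3: ATG TAG ACA TCT ATC GCG GTA TAT ATT TAT TGT ATG GCC GCG TAA CGA GCG TGG GAG CGC GGA CTT ATA CTT CAG GTC ATT GAC TAG GTA — ATG at 3, stop TAG at 6 → 6 nt; ATG at 36, stop TAA at 45 → 12 nt.
ORFs ≥ 6 nucleotides: frame 3 3–8 (6 nucleotides), frame 3 36–47 (12 nucleotides). Count = 2.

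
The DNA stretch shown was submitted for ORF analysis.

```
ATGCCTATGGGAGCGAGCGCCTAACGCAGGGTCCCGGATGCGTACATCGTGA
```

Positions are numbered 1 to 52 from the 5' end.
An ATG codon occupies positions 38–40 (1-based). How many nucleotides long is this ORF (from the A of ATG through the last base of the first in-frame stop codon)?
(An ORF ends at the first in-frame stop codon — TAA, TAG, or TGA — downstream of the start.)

Codons from position 38: ATG (38–40), CGT (41–43), ACA (44–46), TCG (47–49), TGA (50–52).
TGA is the first in-frame stop; ORF spans 38–52, 15 nucleotides.

15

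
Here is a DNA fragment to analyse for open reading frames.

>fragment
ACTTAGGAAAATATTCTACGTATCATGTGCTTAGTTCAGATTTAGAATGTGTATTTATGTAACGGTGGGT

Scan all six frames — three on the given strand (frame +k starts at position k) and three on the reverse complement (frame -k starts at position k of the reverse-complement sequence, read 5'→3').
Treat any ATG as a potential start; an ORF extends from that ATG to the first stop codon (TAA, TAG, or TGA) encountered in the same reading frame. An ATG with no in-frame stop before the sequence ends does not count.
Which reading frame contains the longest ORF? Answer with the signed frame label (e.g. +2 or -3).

Reverse complement (5'→3'): ACCCACCGTTACATAAATACACATTCTAAATCTGAACTAAGCACATGATACGTAGAATATTTTCCTAAGT
Frame +1: ACT TAG GAA AAT ATT CTA CGT ATC ATG TGC TTA GTT CAG ATT TAG AAT GTG TAT TTA TGT AAC GGT GGG — ATG at 25, stop TAG at 43 → 21 nt.
Frame +2: CTT AGG AAA ATA TTC TAC GTA TCA TGT GCT TAG TTC AGA TTT AGA ATG TGT ATT TAT GTA ACG GTG GGT — no ATG→stop ORF.
Frame +3: TTA GGA AAA TAT TCT ACG TAT CAT GTG CTT AGT TCA GAT TTA GAA TGT GTA TTT ATG TAA CGG TGG — ATG at 57, stop TAA at 60 → 6 nt.
Frame -1: ACC CAC CGT TAC ATA AAT ACA CAT TCT AAA TCT GAA CTA AGC ACA TGA TAC GTA GAA TAT TTT CCT AAG — no ATG→stop ORF.
Frame -2: CCC ACC GTT ACA TAA ATA CAC ATT CTA AAT CTG AAC TAA GCA CAT GAT ACG TAG AAT ATT TTC CTA AGT — no ATG→stop ORF.
Frame -3: CCA CCG TTA CAT AAA TAC ACA TTC TAA ATC TGA ACT AAG CAC ATG ATA CGT AGA ATA TTT TCC TAA — ATG at 45, stop TAA at 66 → 24 nt.
Longest ORF is 24 nt in frame -3 (positions 45–68).

-3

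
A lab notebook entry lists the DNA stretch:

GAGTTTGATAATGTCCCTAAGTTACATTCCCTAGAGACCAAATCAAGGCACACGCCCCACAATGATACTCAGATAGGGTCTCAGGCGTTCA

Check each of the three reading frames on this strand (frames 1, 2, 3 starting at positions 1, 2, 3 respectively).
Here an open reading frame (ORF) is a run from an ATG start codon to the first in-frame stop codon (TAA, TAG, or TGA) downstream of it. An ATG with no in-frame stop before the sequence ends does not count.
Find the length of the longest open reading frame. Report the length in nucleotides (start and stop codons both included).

24

Frame 1: GAG TTT GAT AAT GTC CCT AAG TTA CAT TCC CTA GAG ACC AAA TCA AGG CAC ACG CCC CAC AAT GAT ACT CAG ATA GGG TCT CAG GCG TTC — no ATG→stop ORF.
Frame 2: AGT TTG ATA ATG TCC CTA AGT TAC ATT CCC TAG AGA CCA AAT CAA GGC ACA CGC CCC ACA ATG ATA CTC AGA TAG GGT CTC AGG CGT TCA — ATG at 11, stop TAG at 32 → 24 nt; ATG at 62, stop TAG at 74 → 15 nt.
Frame 3: GTT TGA TAA TGT CCC TAA GTT ACA TTC CCT AGA GAC CAA ATC AAG GCA CAC GCC CCA CAA TGA TAC TCA GAT AGG GTC TCA GGC GTT — no ATG→stop ORF.
Longest: frame 2, positions 11–34, 24 nt = 8 codons = 7 aa. → 24 nucleotides.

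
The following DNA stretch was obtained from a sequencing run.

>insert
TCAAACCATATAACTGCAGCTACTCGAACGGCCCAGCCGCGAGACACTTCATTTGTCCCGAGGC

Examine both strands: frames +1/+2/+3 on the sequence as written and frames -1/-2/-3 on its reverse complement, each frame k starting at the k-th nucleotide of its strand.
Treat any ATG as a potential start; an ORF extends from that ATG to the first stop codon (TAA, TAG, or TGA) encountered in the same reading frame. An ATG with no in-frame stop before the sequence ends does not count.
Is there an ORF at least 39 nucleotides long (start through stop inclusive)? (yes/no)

Reverse complement (5'→3'): GCCTCGGGACAAATGAAGTGTCTCGCGGCTGGGCCGTTCGAGTAGCTGCAGTTATATGGTTTGA
Frame +1: TCA AAC CAT ATA ACT GCA GCT ACT CGA ACG GCC CAG CCG CGA GAC ACT TCA TTT GTC CCG AGG — no ATG→stop ORF.
Frame +2: CAA ACC ATA TAA CTG CAG CTA CTC GAA CGG CCC AGC CGC GAG ACA CTT CAT TTG TCC CGA GGC — no ATG→stop ORF.
Frame +3: AAA CCA TAT AAC TGC AGC TAC TCG AAC GGC CCA GCC GCG AGA CAC TTC ATT TGT CCC GAG — no ATG→stop ORF.
Frame -1: GCC TCG GGA CAA ATG AAG TGT CTC GCG GCT GGG CCG TTC GAG TAG CTG CAG TTA TAT GGT TTG — ATG at 13, stop TAG at 43 → 33 nt.
Frame -2: CCT CGG GAC AAA TGA AGT GTC TCG CGG CTG GGC CGT TCG AGT AGC TGC AGT TAT ATG GTT TGA — ATG at 56, stop TGA at 62 → 9 nt.
Frame -3: CTC GGG ACA AAT GAA GTG TCT CGC GGC TGG GCC GTT CGA GTA GCT GCA GTT ATA TGG TTT — no ATG→stop ORF.
Largest ORF found is 33 nucleotides < 39, so no.

no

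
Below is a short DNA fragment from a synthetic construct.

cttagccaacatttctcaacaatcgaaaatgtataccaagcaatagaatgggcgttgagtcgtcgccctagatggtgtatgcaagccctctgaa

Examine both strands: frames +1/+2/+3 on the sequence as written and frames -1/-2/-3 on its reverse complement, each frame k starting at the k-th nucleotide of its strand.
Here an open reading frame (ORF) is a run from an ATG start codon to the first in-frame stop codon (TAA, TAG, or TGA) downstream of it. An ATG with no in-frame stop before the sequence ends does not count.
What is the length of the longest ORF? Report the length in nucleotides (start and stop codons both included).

Reverse complement (5'→3'): TTCAGAGGGCTTGCATACACCATCTAGGGCGACGACTCAACGCCCATTCTATTGCTTGGTATACATTTTCGATTGTTGAGAAATGTTGGCTAAG
Frame +1: CTT AGC CAA CAT TTC TCA ACA ATC GAA AAT GTA TAC CAA GCA ATA GAA TGG GCG TTG AGT CGT CGC CCT AGA TGG TGT ATG CAA GCC CTC TGA — ATG at 79, stop TGA at 91 → 15 nt.
Frame +2: TTA GCC AAC ATT TCT CAA CAA TCG AAA ATG TAT ACC AAG CAA TAG AAT GGG CGT TGA GTC GTC GCC CTA GAT GGT GTA TGC AAG CCC TCT GAA — ATG at 29, stop TAG at 44 → 18 nt.
Frame +3: TAG CCA ACA TTT CTC AAC AAT CGA AAA TGT ATA CCA AGC AAT AGA ATG GGC GTT GAG TCG TCG CCC TAG ATG GTG TAT GCA AGC CCT CTG — ATG at 48, stop TAG at 69 → 24 nt.
Frame -1: TTC AGA GGG CTT GCA TAC ACC ATC TAG GGC GAC GAC TCA ACG CCC ATT CTA TTG CTT GGT ATA CAT TTT CGA TTG TTG AGA AAT GTT GGC TAA — no ATG→stop ORF.
Frame -2: TCA GAG GGC TTG CAT ACA CCA TCT AGG GCG ACG ACT CAA CGC CCA TTC TAT TGC TTG GTA TAC ATT TTC GAT TGT TGA GAA ATG TTG GCT AAG — no ATG→stop ORF.
Frame -3: CAG AGG GCT TGC ATA CAC CAT CTA GGG CGA CGA CTC AAC GCC CAT TCT ATT GCT TGG TAT ACA TTT TCG ATT GTT GAG AAA TGT TGG CTA — no ATG→stop ORF.
Longest: frame +3, positions 48–71, 24 nt = 8 codons = 7 aa. → 24 nucleotides.

24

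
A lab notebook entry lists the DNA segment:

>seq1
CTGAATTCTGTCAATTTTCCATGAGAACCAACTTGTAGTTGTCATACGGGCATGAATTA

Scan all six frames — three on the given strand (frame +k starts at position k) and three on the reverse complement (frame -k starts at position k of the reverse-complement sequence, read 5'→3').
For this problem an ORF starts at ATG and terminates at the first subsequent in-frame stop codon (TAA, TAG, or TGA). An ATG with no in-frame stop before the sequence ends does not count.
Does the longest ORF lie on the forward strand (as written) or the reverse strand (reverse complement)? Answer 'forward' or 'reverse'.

forward

Reverse complement (5'→3'): TAATTCATGCCCGTATGACAACTACAAGTTGGTTCTCATGGAAAATTGACAGAATTCAG
Frame +1: CTG AAT TCT GTC AAT TTT CCA TGA GAA CCA ACT TGT AGT TGT CAT ACG GGC ATG AAT — no ATG→stop ORF.
Frame +2: TGA ATT CTG TCA ATT TTC CAT GAG AAC CAA CTT GTA GTT GTC ATA CGG GCA TGA ATT — no ATG→stop ORF.
Frame +3: GAA TTC TGT CAA TTT TCC ATG AGA ACC AAC TTG TAG TTG TCA TAC GGG CAT GAA TTA — ATG at 21, stop TAG at 36 → 18 nt.
Frame -1: TAA TTC ATG CCC GTA TGA CAA CTA CAA GTT GGT TCT CAT GGA AAA TTG ACA GAA TTC — ATG at 7, stop TGA at 16 → 12 nt.
Frame -2: AAT TCA TGC CCG TAT GAC AAC TAC AAG TTG GTT CTC ATG GAA AAT TGA CAG AAT TCA — ATG at 38, stop TGA at 47 → 12 nt.
Frame -3: ATT CAT GCC CGT ATG ACA ACT ACA AGT TGG TTC TCA TGG AAA ATT GAC AGA ATT CAG — no ATG→stop ORF.
Forward-strand max 18 nt; reverse-strand max 12 nt. The forward strand has the longer ORF.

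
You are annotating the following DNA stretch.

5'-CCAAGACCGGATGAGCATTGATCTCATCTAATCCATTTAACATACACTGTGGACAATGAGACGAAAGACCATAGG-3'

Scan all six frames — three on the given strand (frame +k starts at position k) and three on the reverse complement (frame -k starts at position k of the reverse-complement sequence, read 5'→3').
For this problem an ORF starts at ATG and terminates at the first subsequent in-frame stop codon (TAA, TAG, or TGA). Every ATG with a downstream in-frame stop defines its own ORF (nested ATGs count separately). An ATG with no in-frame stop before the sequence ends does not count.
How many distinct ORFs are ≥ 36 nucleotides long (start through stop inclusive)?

Reverse complement (5'→3'): CCTATGGTCTTTCGTCTCATTGTCCACAGTGTATGTTAAATGGATTAGATGAGATCAATGCTCATCCGGTCTTGG
Frame +1: CCA AGA CCG GAT GAG CAT TGA TCT CAT CTA ATC CAT TTA ACA TAC ACT GTG GAC AAT GAG ACG AAA GAC CAT AGG — no ATG→stop ORF.
Frame +2: CAA GAC CGG ATG AGC ATT GAT CTC ATC TAA TCC ATT TAA CAT ACA CTG TGG ACA ATG AGA CGA AAG ACC ATA — ATG at 11, stop TAA at 29 → 21 nt.
Frame +3: AAG ACC GGA TGA GCA TTG ATC TCA TCT AAT CCA TTT AAC ATA CAC TGT GGA CAA TGA GAC GAA AGA CCA TAG — no ATG→stop ORF.
Frame -1: CCT ATG GTC TTT CGT CTC ATT GTC CAC AGT GTA TGT TAA ATG GAT TAG ATG AGA TCA ATG CTC ATC CGG TCT TGG — ATG at 4, stop TAA at 37 → 36 nt; ATG at 40, stop TAG at 46 → 9 nt.
Frame -2: CTA TGG TCT TTC GTC TCA TTG TCC ACA GTG TAT GTT AAA TGG ATT AGA TGA GAT CAA TGC TCA TCC GGT CTT — no ATG→stop ORF.
Frame -3: TAT GGT CTT TCG TCT CAT TGT CCA CAG TGT ATG TTA AAT GGA TTA GAT GAG ATC AAT GCT CAT CCG GTC TTG — no ATG→stop ORF.
ORFs ≥ 36 nucleotides: frame -1 4–39 (36 nucleotides). Count = 1.

1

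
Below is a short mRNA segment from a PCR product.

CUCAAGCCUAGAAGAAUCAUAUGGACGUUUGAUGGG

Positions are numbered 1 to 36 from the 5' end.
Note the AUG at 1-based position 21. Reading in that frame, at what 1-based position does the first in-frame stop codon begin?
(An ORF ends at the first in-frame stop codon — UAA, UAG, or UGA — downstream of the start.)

Codons from position 21: AUG (21–23), GAC (24–26), GUU (27–29), UGA (30–32).
UGA is a stop codon; it begins at position 30.

30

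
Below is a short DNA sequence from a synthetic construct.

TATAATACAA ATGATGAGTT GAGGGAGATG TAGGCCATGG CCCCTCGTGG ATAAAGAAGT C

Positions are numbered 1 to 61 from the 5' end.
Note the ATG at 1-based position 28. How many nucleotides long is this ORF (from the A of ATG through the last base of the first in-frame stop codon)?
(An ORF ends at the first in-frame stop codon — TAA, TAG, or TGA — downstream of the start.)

Codons from position 28: ATG (28–30), TAG (31–33).
TAG is the first in-frame stop; ORF spans 28–33, 6 nucleotides.

6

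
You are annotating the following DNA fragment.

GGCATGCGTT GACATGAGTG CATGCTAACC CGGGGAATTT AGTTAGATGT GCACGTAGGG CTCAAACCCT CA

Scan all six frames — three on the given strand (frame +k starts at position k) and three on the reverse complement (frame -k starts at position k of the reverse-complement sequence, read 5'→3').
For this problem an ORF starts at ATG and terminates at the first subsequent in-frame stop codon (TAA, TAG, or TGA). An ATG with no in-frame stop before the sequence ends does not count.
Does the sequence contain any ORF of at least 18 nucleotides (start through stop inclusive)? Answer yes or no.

yes

Reverse complement (5'→3'): TGAGGGTTTGAGCCCTACGTGCACATCTAACTAAATTCCCCGGGTTAGCATGCACTCATGTCAACGCATGCC
Frame +1: GGC ATG CGT TGA CAT GAG TGC ATG CTA ACC CGG GGA ATT TAG TTA GAT GTG CAC GTA GGG CTC AAA CCC TCA — ATG at 4, stop TGA at 10 → 9 nt; ATG at 22, stop TAG at 40 → 21 nt.
Frame +2: GCA TGC GTT GAC ATG AGT GCA TGC TAA CCC GGG GAA TTT AGT TAG ATG TGC ACG TAG GGC TCA AAC CCT — ATG at 14, stop TAA at 26 → 15 nt; ATG at 47, stop TAG at 56 → 12 nt.
Frame +3: CAT GCG TTG ACA TGA GTG CAT GCT AAC CCG GGG AAT TTA GTT AGA TGT GCA CGT AGG GCT CAA ACC CTC — no ATG→stop ORF.
Frame -1: TGA GGG TTT GAG CCC TAC GTG CAC ATC TAA CTA AAT TCC CCG GGT TAG CAT GCA CTC ATG TCA ACG CAT GCC — no ATG→stop ORF.
Frame -2: GAG GGT TTG AGC CCT ACG TGC ACA TCT AAC TAA ATT CCC CGG GTT AGC ATG CAC TCA TGT CAA CGC ATG — no ATG→stop ORF.
Frame -3: AGG GTT TGA GCC CTA CGT GCA CAT CTA ACT AAA TTC CCC GGG TTA GCA TGC ACT CAT GTC AAC GCA TGC — no ATG→stop ORF.
Frame +1 has an ORF of 21 nucleotides (positions 22–42) ≥ 18, so yes.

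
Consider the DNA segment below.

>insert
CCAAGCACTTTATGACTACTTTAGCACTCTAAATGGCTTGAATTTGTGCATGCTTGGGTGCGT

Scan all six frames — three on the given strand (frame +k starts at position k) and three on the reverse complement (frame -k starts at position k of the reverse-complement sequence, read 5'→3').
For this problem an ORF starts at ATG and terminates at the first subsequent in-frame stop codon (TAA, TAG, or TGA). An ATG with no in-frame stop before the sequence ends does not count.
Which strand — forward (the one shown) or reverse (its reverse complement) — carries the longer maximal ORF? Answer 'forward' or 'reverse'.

Reverse complement (5'→3'): ACGCACCCAAGCATGCACAAATTCAAGCCATTTAGAGTGCTAAAGTAGTCATAAAGTGCTTGG
Frame +1: CCA AGC ACT TTA TGA CTA CTT TAG CAC TCT AAA TGG CTT GAA TTT GTG CAT GCT TGG GTG CGT — no ATG→stop ORF.
Frame +2: CAA GCA CTT TAT GAC TAC TTT AGC ACT CTA AAT GGC TTG AAT TTG TGC ATG CTT GGG TGC — no ATG→stop ORF.
Frame +3: AAG CAC TTT ATG ACT ACT TTA GCA CTC TAA ATG GCT TGA ATT TGT GCA TGC TTG GGT GCG — ATG at 12, stop TAA at 30 → 21 nt; ATG at 33, stop TGA at 39 → 9 nt.
Frame -1: ACG CAC CCA AGC ATG CAC AAA TTC AAG CCA TTT AGA GTG CTA AAG TAG TCA TAA AGT GCT TGG — ATG at 13, stop TAG at 46 → 36 nt.
Frame -2: CGC ACC CAA GCA TGC ACA AAT TCA AGC CAT TTA GAG TGC TAA AGT AGT CAT AAA GTG CTT — no ATG→stop ORF.
Frame -3: GCA CCC AAG CAT GCA CAA ATT CAA GCC ATT TAG AGT GCT AAA GTA GTC ATA AAG TGC TTG — no ATG→stop ORF.
Forward-strand max 21 nt; reverse-strand max 36 nt. The reverse strand has the longer ORF.

reverse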